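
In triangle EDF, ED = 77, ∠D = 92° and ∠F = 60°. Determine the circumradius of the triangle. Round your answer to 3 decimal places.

The third angle is ∠E = 180° − ∠D − ∠F = 28.00°.
Law of sines: DF = ED·sin E/sin F ≈ 41.742.
Law of sines: FE = ED·sin D/sin F ≈ 88.858.
Circumradius = ED/(2 sin F) ≈ 44.456.

44.456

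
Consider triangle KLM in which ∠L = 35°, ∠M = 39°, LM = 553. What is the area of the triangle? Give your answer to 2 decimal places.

The third angle is ∠K = 180° − ∠L − ∠M = 106.00°.
Law of sines: MK = LM·sin L/sin K ≈ 329.97.
Law of sines: KL = LM·sin M/sin K ≈ 362.04.
Area = ½·LM·MK·sin M ≈ 57417.

area ≈ 57417.16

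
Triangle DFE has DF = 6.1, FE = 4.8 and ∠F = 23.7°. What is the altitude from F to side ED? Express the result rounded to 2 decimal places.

h_F ≈ 4.57

By the law of cosines, ED² = DF² + FE² − 2·DF·FE·cos F = 6.6288, so ED ≈ 2.5746.
Area = ½·DF·FE·sin F ≈ 5.8845.
The altitude from F has length 2·area/ED ≈ 4.5711.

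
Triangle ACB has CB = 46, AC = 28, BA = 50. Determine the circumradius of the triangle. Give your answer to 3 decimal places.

25.307

By the law of cosines, cos A = (BA² + AC² − CB²) / (2·BA·AC) ≈ 0.41714, so ∠A ≈ 65.35°.
Circumradius = CB/(2 sin A) ≈ 25.307.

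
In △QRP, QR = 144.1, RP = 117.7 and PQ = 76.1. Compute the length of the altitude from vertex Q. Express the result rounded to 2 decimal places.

h_Q ≈ 75.95

Semiperimeter s = (117.7 + 76.1 + 144.1)/2 = 168.95.
Heron's formula: area = √(168.95·51.25·92.85·24.85) ≈ 4469.7.
The altitude from Q has length 2·area/RP ≈ 75.951.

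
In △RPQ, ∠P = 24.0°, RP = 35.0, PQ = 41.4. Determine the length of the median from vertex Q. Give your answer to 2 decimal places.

26.39

By the law of cosines, QR² = RP² + PQ² − 2·RP·PQ·cos P = 291.51, so QR ≈ 17.074.
Median from Q: ½√(2·PQ² + 2·QR² − RP²) ≈ 26.391.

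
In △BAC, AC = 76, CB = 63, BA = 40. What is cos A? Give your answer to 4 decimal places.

0.5604

By the law of cosines, cos A = (BA² + AC² − CB²) / (2·BA·AC) ≈ 0.56036, so ∠A ≈ 0.976 rad.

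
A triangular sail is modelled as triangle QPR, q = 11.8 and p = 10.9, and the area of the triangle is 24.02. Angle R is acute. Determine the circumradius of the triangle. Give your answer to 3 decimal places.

From area = ½·q·p·sin R, we get sin R = 2·area/(q·p) ≈ 0.37350.
Taking the acute solution, ∠R ≈ 21.93°.
Law of cosines then gives r ≈ 4.4076.
Circumradius = r/(2 sin R) ≈ 5.9003.

5.900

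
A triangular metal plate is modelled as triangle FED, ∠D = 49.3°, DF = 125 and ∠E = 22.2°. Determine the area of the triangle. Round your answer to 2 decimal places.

area ≈ 14865.65

The third angle is ∠F = 180° − ∠E − ∠D = 108.50°.
Law of sines: ED = DF·sin F/sin E ≈ 313.73.
Law of sines: FE = DF·sin D/sin E ≈ 250.81.
Area = ½·DF·ED·sin D ≈ 14866.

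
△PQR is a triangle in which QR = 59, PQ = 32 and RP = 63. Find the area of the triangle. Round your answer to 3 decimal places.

Semiperimeter s = (59 + 63 + 32)/2 = 77.
Heron's formula: area = √(77·18·14·45) ≈ 934.44.

934.441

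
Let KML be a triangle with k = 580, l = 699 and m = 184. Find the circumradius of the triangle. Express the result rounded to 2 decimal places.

By the law of cosines, cos K = (m² + l² − k²) / (2·m·l) ≈ 0.72330, so ∠K ≈ 43.67°.
Circumradius = k/(2 sin K) ≈ 419.97.

R ≈ 419.97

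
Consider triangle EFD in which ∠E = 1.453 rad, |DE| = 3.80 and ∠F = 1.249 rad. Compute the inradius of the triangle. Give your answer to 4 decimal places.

r ≈ 0.6784

The third angle is ∠D = π − ∠E − ∠F = 0.440 rad.
Law of sines: |FD| = |DE|·sin E/sin F ≈ 3.9779.
Law of sines: |EF| = |DE|·sin D/sin F ≈ 1.7047.
Area = ½·|DE|·|FD|·sin D ≈ 3.2164.
Semiperimeter s = (3.9779+3.8+1.7047)/2 = 4.7413.
Inradius = area/s = 3.2164/4.7413 ≈ 0.67839.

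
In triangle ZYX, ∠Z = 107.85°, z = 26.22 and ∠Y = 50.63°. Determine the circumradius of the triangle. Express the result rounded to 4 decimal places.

R ≈ 13.7730

The third angle is ∠X = 180° − ∠Z − ∠Y = 21.52°.
Law of sines: y = z·sin Y/sin Z ≈ 21.295.
Law of sines: x = z·sin X/sin Z ≈ 10.105.
Circumradius = z/(2 sin Z) ≈ 13.773.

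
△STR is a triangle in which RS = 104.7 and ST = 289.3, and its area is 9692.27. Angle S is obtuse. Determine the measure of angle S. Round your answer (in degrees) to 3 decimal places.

∠S ≈ 140.210°

From area = ½·RS·ST·sin S, we get sin S = 2·area/(RS·ST) ≈ 0.63997.
Taking the obtuse solution, ∠S ≈ 140.21°.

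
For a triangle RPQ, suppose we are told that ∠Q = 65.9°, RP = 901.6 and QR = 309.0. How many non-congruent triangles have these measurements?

QR·sin Q = 309.0·sin(65.9°) ≈ 282.1.
Since RP ≥ QR, exactly one triangle exists.

1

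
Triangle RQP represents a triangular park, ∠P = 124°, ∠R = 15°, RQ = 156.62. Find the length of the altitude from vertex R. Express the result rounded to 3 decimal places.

The third angle is ∠Q = 180° − ∠P − ∠R = 41.00°.
Law of sines: QP = RQ·sin R/sin P ≈ 48.896.
Law of sines: PR = RQ·sin Q/sin P ≈ 123.94.
Area = ½·RQ·QP·sin Q ≈ 2512.1.
The altitude from R has length 2·area/QP ≈ 102.75.

102.752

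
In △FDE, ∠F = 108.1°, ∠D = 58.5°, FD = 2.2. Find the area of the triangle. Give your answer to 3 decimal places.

The third angle is ∠E = 180° − ∠F − ∠D = 13.40°.
Law of sines: DE = FD·sin F/sin E ≈ 9.0233.
Law of sines: EF = FD·sin D/sin E ≈ 8.0942.
Area = ½·FD·DE·sin D ≈ 8.463.

8.463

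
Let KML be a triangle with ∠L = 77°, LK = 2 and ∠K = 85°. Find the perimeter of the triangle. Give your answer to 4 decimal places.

perimeter ≈ 14.7538

The third angle is ∠M = 180° − ∠L − ∠K = 18.00°.
Law of sines: ML = LK·sin K/sin M ≈ 6.4475.
Law of sines: KM = LK·sin L/sin M ≈ 6.3063.
Semiperimeter s = (6.4475+2+6.3063)/2 = 7.3769.
Perimeter = 6.4475 + 2 + 6.3063 = 14.754.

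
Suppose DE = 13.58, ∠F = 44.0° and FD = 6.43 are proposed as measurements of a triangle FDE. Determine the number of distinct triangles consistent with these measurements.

1

FD·sin F = 6.43·sin(44.0°) ≈ 4.467.
Since DE ≥ FD, exactly one triangle exists.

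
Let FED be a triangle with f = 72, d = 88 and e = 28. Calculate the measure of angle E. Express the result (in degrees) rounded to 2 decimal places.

16.60

By the law of cosines, cos E = (d² + f² − e²) / (2·d·f) ≈ 0.95833, so ∠E ≈ 16.60°.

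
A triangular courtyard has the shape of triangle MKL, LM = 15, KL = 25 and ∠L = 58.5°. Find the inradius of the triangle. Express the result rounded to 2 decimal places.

By the law of cosines, MK² = KL² + LM² − 2·KL·LM·cos L = 458.13, so MK ≈ 21.404.
Area = ½·KL·LM·sin L ≈ 159.87.
Semiperimeter s = (25+15+21.404)/2 = 30.702.
Inradius = area/s = 159.87/30.702 ≈ 5.2072.

5.21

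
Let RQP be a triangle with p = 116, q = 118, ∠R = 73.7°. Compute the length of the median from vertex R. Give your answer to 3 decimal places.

By the law of cosines, r² = q² + p² − 2·q·p·cos R = 19696, so r ≈ 140.34.
Median from R: ½√(2·q² + 2·p² − r²) ≈ 93.626.

m_R ≈ 93.626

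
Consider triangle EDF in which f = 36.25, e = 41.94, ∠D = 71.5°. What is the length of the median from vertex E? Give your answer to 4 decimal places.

m_E ≈ 35.6567

By the law of cosines, d² = f² + e² − 2·f·e·cos D = 2108.2, so d ≈ 45.915.
Median from E: ½√(2·d² + 2·f² − e²) ≈ 35.657.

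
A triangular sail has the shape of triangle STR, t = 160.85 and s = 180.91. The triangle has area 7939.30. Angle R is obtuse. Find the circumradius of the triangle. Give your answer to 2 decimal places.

300.25

From area = ½·s·t·sin R, we get sin R = 2·area/(s·t) ≈ 0.54567.
Taking the obtuse solution, ∠R ≈ 146.93°.
Law of cosines then gives r ≈ 327.68.
Circumradius = r/(2 sin R) ≈ 300.25.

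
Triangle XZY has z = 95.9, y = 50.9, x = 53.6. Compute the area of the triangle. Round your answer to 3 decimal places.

994.912

Semiperimeter s = (53.6 + 95.9 + 50.9)/2 = 100.2.
Heron's formula: area = √(100.2·46.6·4.3·49.3) ≈ 994.91.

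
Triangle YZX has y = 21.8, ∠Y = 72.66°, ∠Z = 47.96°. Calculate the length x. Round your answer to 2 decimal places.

19.65

The third angle is ∠X = 180° − ∠Y − ∠Z = 59.38°.
Law of sines: x = y·sin X/sin Y ≈ 19.653.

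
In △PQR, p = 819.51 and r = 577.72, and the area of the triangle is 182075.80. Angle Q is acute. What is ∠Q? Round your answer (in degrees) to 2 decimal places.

50.28

From area = ½·r·p·sin Q, we get sin Q = 2·area/(r·p) ≈ 0.76915.
Taking the acute solution, ∠Q ≈ 50.28°.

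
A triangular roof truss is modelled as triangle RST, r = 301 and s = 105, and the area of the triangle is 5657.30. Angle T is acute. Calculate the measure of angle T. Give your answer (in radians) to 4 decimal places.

From area = ½·r·s·sin T, we get sin T = 2·area/(r·s) ≈ 0.35800.
Taking the acute solution, ∠T ≈ 0.3661 rad.

∠T ≈ 0.3661 rad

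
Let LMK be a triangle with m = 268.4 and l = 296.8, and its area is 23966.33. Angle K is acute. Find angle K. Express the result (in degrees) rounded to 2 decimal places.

From area = ½·l·m·sin K, we get sin K = 2·area/(l·m) ≈ 0.60171.
Taking the acute solution, ∠K ≈ 36.99°.

36.99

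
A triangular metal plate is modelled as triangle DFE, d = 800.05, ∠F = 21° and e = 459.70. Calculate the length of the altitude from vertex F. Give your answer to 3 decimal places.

By the law of cosines, f² = e² + d² − 2·e·d·cos F = 1.6469e+05, so f ≈ 405.83.
Area = ½·e·d·sin F ≈ 65901.
The altitude from F has length 2·area/f ≈ 324.77.

324.774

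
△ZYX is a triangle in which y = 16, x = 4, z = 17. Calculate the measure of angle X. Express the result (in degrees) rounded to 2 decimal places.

By the law of cosines, cos X = (z² + y² − x²) / (2·z·y) ≈ 0.97243, so ∠X ≈ 13.49°.

∠X ≈ 13.49°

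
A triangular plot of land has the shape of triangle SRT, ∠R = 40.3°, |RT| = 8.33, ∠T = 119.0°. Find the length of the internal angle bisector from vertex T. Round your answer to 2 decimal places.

The third angle is ∠S = 180° − ∠R − ∠T = 20.70°.
Law of sines: |TS| = |RT|·sin R/sin S ≈ 15.242.
Law of sines: |SR| = |RT|·sin T/sin S ≈ 20.611.
The bisector from T has length 2·|RT|·|TS|·cos(∠T/2)/(|RT|+|TS|) ≈ 5.4675.

t_T ≈ 5.47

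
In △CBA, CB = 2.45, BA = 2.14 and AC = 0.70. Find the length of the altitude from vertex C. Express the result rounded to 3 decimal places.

Semiperimeter s = (2.14 + 0.7 + 2.45)/2 = 2.645.
Heron's formula: area = √(2.645·0.505·1.945·0.195) ≈ 0.71176.
The altitude from C has length 2·area/BA ≈ 0.6652.

h_C ≈ 0.665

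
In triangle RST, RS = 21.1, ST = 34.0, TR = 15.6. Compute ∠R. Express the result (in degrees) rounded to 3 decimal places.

∠R ≈ 135.238°

By the law of cosines, cos R = (TR² + RS² − ST²) / (2·TR·RS) ≈ -0.71003, so ∠R ≈ 135.24°.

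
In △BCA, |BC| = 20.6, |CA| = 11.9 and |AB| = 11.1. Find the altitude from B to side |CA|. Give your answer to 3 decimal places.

h_B ≈ 8.847

Semiperimeter s = (11.9 + 11.1 + 20.6)/2 = 21.8.
Heron's formula: area = √(21.8·9.9·10.7·1.2) ≈ 52.642.
The altitude from B has length 2·area/|CA| ≈ 8.8473.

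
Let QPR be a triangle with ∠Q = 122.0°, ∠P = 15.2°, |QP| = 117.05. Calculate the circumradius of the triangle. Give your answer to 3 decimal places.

The third angle is ∠R = 180° − ∠Q − ∠P = 42.80°.
Law of sines: |PR| = |QP|·sin Q/sin R ≈ 146.1.
Law of sines: |RQ| = |QP|·sin P/sin R ≈ 45.168.
Circumradius = |QP|/(2 sin R) ≈ 86.137.

86.137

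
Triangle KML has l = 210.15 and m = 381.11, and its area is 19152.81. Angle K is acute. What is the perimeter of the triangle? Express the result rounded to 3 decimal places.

From area = ½·m·l·sin K, we get sin K = 2·area/(m·l) ≈ 0.47828.
Taking the acute solution, ∠K ≈ 28.57°.
Law of cosines then gives k ≈ 220.76.
Perimeter = 220.76 + 381.11 + 210.15 = 812.02.

812.023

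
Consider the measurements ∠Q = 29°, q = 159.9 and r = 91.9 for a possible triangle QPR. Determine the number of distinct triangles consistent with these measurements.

r·sin Q = 91.9·sin(29°) ≈ 44.55.
Since q ≥ r, exactly one triangle exists.

1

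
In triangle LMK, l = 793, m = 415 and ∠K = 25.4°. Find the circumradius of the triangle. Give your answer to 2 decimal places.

By the law of cosines, k² = l² + m² − 2·l·m·cos K = 2.0651e+05, so k ≈ 454.43.
Area = ½·l·m·sin K ≈ 70580.
Circumradius = k/(2 sin K) ≈ 529.72.

R ≈ 529.72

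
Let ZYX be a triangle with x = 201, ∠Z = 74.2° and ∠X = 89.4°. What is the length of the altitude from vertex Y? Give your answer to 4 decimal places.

The third angle is ∠Y = 180° − ∠X − ∠Z = 16.40°.
Law of sines: z = x·sin Z/sin X ≈ 193.42.
Law of sines: y = x·sin Y/sin X ≈ 56.754.
Area = ½·x·z·sin Y ≈ 5488.3.
The altitude from Y has length 2·area/y ≈ 193.41.

193.4058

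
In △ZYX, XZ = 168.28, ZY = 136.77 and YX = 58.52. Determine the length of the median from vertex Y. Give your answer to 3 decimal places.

Median from Y: ½√(2·ZY² + 2·YX² − XZ²) ≈ 63.133.

63.133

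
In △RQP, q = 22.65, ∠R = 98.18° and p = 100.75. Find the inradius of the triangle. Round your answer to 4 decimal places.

By the law of cosines, r² = q² + p² − 2·q·p·cos R = 11313, so r ≈ 106.36.
Area = ½·q·p·sin R ≈ 1129.4.
Semiperimeter s = (106.36+22.65+100.75)/2 = 114.88.
Inradius = area/s = 1129.4/114.88 ≈ 9.8309.

9.8309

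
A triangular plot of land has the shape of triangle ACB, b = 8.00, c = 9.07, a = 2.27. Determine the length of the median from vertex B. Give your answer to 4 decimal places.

Median from B: ½√(2·a² + 2·c² − b²) ≈ 5.2639.

m_B ≈ 5.2639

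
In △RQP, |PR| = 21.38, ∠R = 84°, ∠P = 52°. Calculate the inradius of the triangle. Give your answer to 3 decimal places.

r ≈ 6.764

The third angle is ∠Q = 180° − ∠P − ∠R = 44.00°.
Law of sines: |QP| = |PR|·sin R/sin Q ≈ 30.609.
Law of sines: |RQ| = |PR|·sin P/sin Q ≈ 24.253.
Area = ½·|PR|·|QP|·sin P ≈ 257.85.
Semiperimeter s = (30.609+21.38+24.253)/2 = 38.121.
Inradius = area/s = 257.85/38.121 ≈ 6.7639.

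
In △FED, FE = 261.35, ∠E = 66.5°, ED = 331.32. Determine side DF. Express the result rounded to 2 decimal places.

By the law of cosines, DF² = FE² + ED² − 2·FE·ED·cos E = 1.0902e+05, so DF ≈ 330.18.

330.18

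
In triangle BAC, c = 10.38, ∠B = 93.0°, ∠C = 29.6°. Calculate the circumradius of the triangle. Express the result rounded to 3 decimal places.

10.507

The third angle is ∠A = 180° − ∠C − ∠B = 57.40°.
Law of sines: b = c·sin B/sin C ≈ 20.986.
Law of sines: a = c·sin A/sin C ≈ 17.704.
Circumradius = c/(2 sin C) ≈ 10.507.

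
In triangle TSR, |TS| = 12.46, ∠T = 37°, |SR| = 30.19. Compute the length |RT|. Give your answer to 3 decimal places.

Law of sines: sin R = |TS|·sin T/|SR| ≈ 0.24838.
Since |SR| ≥ |TS|, only the acute value applies: ∠R ≈ 14.38°.
Then ∠S = 180° − ∠T − ∠R ≈ 128.62°.
Law of sines gives |RT| = |SR|·sin S/sin T ≈ 39.195.

39.195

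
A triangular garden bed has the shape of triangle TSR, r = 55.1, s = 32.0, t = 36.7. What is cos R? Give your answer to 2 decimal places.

By the law of cosines, cos R = (t² + s² − r²) / (2·t·s) ≈ -0.28317, so ∠R ≈ 1.858 rad.

-0.28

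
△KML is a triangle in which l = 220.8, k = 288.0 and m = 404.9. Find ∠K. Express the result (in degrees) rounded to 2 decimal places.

By the law of cosines, cos K = (m² + l² − k²) / (2·m·l) ≈ 0.72567, so ∠K ≈ 43.48°.

∠K ≈ 43.48°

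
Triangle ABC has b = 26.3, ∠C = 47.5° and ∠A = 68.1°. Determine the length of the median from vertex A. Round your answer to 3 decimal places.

The third angle is ∠B = 180° − ∠C − ∠A = 64.40°.
Law of sines: a = b·sin A/sin B ≈ 27.058.
Law of sines: c = b·sin C/sin B ≈ 21.501.
Median from A: ½√(2·b² + 2·c² − a²) ≈ 19.848.

m_A ≈ 19.848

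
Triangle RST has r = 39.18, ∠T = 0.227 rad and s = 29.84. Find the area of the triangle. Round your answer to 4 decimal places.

131.5597

Area = ½·r·s·sin T ≈ 131.56.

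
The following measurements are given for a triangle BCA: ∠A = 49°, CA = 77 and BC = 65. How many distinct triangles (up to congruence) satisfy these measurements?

CA·sin A = 77·sin(49°) ≈ 58.11.
Since CA sin A < BC < CA (58.11 < 65 < 77), two triangles exist.

2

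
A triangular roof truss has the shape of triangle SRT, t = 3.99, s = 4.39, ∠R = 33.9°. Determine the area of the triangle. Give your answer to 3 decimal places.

4.885

Area = ½·t·s·sin R ≈ 4.8848.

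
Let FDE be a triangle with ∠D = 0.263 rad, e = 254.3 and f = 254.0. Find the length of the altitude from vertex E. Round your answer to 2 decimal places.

By the law of cosines, d² = e² + f² − 2·e·f·cos D = 4442.2, so d ≈ 66.65.
Area = ½·e·f·sin D ≈ 8396.3.
The altitude from E has length 2·area/e ≈ 66.035.

h_E ≈ 66.03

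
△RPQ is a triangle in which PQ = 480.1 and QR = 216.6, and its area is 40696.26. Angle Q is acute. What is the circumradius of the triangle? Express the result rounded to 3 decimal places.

From area = ½·PQ·QR·sin Q, we get sin Q = 2·area/(PQ·QR) ≈ 0.78270.
Taking the acute solution, ∠Q ≈ 51.51°.
Law of cosines then gives RP ≈ 384.66.
Circumradius = RP/(2 sin Q) ≈ 245.73.

245.728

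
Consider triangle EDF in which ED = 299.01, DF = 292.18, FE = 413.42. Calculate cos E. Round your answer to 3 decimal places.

cos E ≈ 0.708

By the law of cosines, cos E = (FE² + ED² − DF²) / (2·FE·ED) ≈ 0.70765, so ∠E ≈ 0.785 rad.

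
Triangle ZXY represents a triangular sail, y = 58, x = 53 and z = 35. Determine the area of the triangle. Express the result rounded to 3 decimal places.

area ≈ 912.250

Semiperimeter s = (35 + 53 + 58)/2 = 73.
Heron's formula: area = √(73·38·20·15) ≈ 912.25.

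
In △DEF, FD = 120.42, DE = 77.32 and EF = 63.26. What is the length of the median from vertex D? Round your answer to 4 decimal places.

Median from D: ½√(2·FD² + 2·DE² − EF²) ≈ 96.121.

m_D ≈ 96.1209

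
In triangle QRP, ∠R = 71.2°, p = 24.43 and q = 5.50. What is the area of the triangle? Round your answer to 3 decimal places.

Area = ½·p·q·sin R ≈ 63.598.

63.598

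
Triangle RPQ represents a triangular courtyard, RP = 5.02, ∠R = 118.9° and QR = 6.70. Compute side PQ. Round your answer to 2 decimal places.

By the law of cosines, PQ² = QR² + RP² − 2·QR·RP·cos R = 102.6, so PQ ≈ 10.129.

10.13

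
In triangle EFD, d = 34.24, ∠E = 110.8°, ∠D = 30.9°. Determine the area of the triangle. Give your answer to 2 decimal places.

661.35

The third angle is ∠F = 180° − ∠D − ∠E = 38.30°.
Law of sines: e = d·sin E/sin D ≈ 62.329.
Law of sines: f = d·sin F/sin D ≈ 41.323.
Area = ½·d·e·sin F ≈ 661.35.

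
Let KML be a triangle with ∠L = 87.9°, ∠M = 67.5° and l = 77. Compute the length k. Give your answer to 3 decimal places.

The third angle is ∠K = 180° − ∠M − ∠L = 24.60°.
Law of sines: k = l·sin K/sin L ≈ 32.075.

32.075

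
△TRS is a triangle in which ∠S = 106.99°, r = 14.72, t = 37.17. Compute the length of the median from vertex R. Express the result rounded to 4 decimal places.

39.9457

By the law of cosines, s² = t² + r² − 2·t·r·cos S = 1918, so s ≈ 43.795.
Median from R: ½√(2·s² + 2·t² − r²) ≈ 39.946.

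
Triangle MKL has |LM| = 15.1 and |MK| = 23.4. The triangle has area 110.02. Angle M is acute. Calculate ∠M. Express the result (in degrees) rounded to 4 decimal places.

From area = ½·|LM|·|MK|·sin M, we get sin M = 2·area/(|LM|·|MK|) ≈ 0.62274.
Taking the acute solution, ∠M ≈ 38.52°.

38.5167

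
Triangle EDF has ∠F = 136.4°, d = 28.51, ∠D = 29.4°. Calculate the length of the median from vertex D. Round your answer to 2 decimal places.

26.46

The third angle is ∠E = 180° − ∠D − ∠F = 14.20°.
Law of sines: e = d·sin E/sin D ≈ 14.247.
Law of sines: f = d·sin F/sin D ≈ 40.051.
Median from D: ½√(2·f² + 2·e² − d²) ≈ 26.463.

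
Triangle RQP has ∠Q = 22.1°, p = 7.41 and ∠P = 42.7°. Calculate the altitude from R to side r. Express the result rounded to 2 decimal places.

2.79

The third angle is ∠R = 180° − ∠Q − ∠P = 115.20°.
Law of sines: r = p·sin R/sin P ≈ 9.8867.
Law of sines: q = p·sin Q/sin P ≈ 4.1109.
Area = ½·p·r·sin Q ≈ 13.781.
The altitude from R has length 2·area/r ≈ 2.7878.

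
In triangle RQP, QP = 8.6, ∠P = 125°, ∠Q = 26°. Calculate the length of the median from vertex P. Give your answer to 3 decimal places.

The third angle is ∠R = 180° − ∠Q − ∠P = 29.00°.
Law of sines: PR = QP·sin Q/sin R ≈ 7.7762.
Law of sines: RQ = QP·sin P/sin R ≈ 14.531.
Median from P: ½√(2·QP² + 2·PR² − RQ²) ≈ 3.7985.

3.798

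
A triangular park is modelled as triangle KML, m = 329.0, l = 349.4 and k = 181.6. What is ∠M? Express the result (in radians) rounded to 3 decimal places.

By the law of cosines, cos M = (l² + k² − m²) / (2·l·k) ≈ 0.36893, so ∠M ≈ 1.193 rad.

∠M ≈ 1.193 rad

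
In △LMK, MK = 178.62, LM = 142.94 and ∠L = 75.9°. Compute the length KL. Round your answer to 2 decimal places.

147.45

Law of sines: sin K = LM·sin L/MK ≈ 0.77614.
Since MK ≥ LM, only the acute value applies: ∠K ≈ 50.91°.
Then ∠M = 180° − ∠L − ∠K ≈ 53.19°.
Law of sines gives KL = MK·sin M/sin L ≈ 147.45.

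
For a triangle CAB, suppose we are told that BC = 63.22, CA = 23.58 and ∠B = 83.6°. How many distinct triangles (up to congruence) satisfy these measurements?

BC·sin B = 63.22·sin(83.6°) ≈ 62.83.
Since CA = 23.58 < 62.83 = BC sin B, no triangle exists.

0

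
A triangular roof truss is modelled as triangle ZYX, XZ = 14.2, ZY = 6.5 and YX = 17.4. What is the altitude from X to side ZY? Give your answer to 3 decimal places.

Semiperimeter s = (17.4 + 14.2 + 6.5)/2 = 19.05.
Heron's formula: area = √(19.05·1.65·4.85·12.55) ≈ 43.74.
The altitude from X has length 2·area/ZY ≈ 13.459.

h_X ≈ 13.459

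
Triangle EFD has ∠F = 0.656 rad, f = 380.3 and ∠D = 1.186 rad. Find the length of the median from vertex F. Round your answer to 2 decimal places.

m_F ≈ 557.90

The third angle is ∠E = π − ∠F − ∠D = 1.300 rad.
Law of sines: e = f·sin E/sin F ≈ 600.7.
Law of sines: d = f·sin D/sin F ≈ 577.9.
Median from F: ½√(2·d² + 2·e² − f²) ≈ 557.9.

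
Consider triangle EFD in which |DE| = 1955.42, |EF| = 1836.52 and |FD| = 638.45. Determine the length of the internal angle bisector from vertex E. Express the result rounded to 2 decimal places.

1867.98

By the law of cosines, cos E = (|DE|² + |EF|² − |FD|²) / (2·|DE|·|EF|) ≈ 0.94522, so ∠E ≈ 0.333 rad.
The bisector from E has length 2·|DE|·|EF|·cos(∠E/2)/(|DE|+|EF|) ≈ 1868.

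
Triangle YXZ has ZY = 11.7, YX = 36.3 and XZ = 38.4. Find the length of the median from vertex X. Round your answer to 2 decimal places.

m_X ≈ 36.90

Median from X: ½√(2·YX² + 2·XZ² − ZY²) ≈ 36.904.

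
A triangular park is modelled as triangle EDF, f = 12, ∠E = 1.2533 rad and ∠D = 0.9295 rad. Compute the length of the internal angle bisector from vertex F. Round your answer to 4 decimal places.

t_F ≈ 11.3089

The third angle is ∠F = π − ∠E − ∠D = 0.9588 rad.
Law of sines: e = f·sin E/sin F ≈ 13.928.
Law of sines: d = f·sin D/sin F ≈ 11.748.
The bisector from F has length 2·e·d·cos(∠F/2)/(e+d) ≈ 11.309.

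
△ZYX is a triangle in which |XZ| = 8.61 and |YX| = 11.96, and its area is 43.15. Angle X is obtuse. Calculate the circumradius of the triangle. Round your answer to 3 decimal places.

From area = ½·|YX|·|XZ|·sin X, we get sin X = 2·area/(|YX|·|XZ|) ≈ 0.83806.
Taking the obtuse solution, ∠X ≈ 123.06°.
Law of cosines then gives |ZY| ≈ 18.153.
Circumradius = |ZY|/(2 sin X) ≈ 10.83.

10.830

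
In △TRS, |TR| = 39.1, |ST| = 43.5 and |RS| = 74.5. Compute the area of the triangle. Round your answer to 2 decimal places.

663.24

Semiperimeter s = (74.5 + 43.5 + 39.1)/2 = 78.55.
Heron's formula: area = √(78.55·4.05·35.05·39.45) ≈ 663.24.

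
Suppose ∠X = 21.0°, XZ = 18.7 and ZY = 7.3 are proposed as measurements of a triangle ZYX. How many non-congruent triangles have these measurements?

2

XZ·sin X = 18.7·sin(21.0°) ≈ 6.701.
Since XZ sin X < ZY < XZ (6.701 < 7.3 < 18.7), two triangles exist.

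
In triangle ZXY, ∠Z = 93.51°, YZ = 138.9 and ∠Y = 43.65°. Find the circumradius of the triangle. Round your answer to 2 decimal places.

R ≈ 102.14

The third angle is ∠X = 180° − ∠Y − ∠Z = 42.84°.
Law of sines: XY = YZ·sin Z/sin X ≈ 203.9.
Law of sines: ZX = YZ·sin Y/sin X ≈ 141.
Circumradius = YZ/(2 sin X) ≈ 102.14.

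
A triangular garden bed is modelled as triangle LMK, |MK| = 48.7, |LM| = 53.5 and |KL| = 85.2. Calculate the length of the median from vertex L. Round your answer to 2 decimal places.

Median from L: ½√(2·|KL|² + 2·|LM|² − |MK|²) ≈ 66.841.

m_L ≈ 66.84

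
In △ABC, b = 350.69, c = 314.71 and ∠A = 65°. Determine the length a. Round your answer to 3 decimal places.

By the law of cosines, a² = b² + c² − 2·b·c·cos A = 1.2874e+05, so a ≈ 358.8.

358.805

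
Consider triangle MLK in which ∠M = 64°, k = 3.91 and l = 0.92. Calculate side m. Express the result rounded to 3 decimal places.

3.603

By the law of cosines, m² = l² + k² − 2·l·k·cos M = 12.981, so m ≈ 3.6029.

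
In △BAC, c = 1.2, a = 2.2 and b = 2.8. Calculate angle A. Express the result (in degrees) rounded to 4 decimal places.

48.6456

By the law of cosines, cos A = (c² + b² − a²) / (2·c·b) ≈ 0.66071, so ∠A ≈ 48.65°.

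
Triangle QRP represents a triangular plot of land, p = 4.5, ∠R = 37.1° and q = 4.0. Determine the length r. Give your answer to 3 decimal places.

2.745

By the law of cosines, r² = p² + q² − 2·p·q·cos R = 7.537, so r ≈ 2.7454.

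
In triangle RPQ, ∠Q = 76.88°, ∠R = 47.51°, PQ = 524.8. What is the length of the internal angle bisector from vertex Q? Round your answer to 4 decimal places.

t_Q ≈ 434.1555

The third angle is ∠P = 180° − ∠Q − ∠R = 55.61°.
Law of sines: QR = PQ·sin P/sin R ≈ 587.3.
Law of sines: RP = PQ·sin Q/sin R ≈ 693.12.
The bisector from Q has length 2·PQ·QR·cos(∠Q/2)/(PQ+QR) ≈ 434.16.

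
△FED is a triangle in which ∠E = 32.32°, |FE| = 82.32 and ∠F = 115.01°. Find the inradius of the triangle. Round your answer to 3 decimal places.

r ≈ 20.137

The third angle is ∠D = 180° − ∠F − ∠E = 32.67°.
Law of sines: |ED| = |FE|·sin F/sin D ≈ 138.2.
Law of sines: |DF| = |FE|·sin E/sin D ≈ 81.534.
Area = ½·|FE|·|ED|·sin E ≈ 3041.3.
Semiperimeter s = (138.2+81.534+82.32)/2 = 151.03.
Inradius = area/s = 3041.3/151.03 ≈ 20.137.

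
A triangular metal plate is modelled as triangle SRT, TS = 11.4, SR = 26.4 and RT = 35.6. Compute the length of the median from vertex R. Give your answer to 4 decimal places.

Median from R: ½√(2·SR² + 2·RT² − TS²) ≈ 30.817.

30.8167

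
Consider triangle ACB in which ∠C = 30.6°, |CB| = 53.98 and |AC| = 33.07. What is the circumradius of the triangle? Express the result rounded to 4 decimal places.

R ≈ 30.0252

By the law of cosines, |BA|² = |AC|² + |CB|² − 2·|AC|·|CB|·cos C = 934.41, so |BA| ≈ 30.568.
Area = ½·|AC|·|CB|·sin C ≈ 454.35.
Circumradius = |BA|/(2 sin C) ≈ 30.025.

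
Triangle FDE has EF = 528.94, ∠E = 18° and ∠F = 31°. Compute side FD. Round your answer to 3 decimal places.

The third angle is ∠D = 180° − ∠E − ∠F = 131.00°.
Law of sines: FD = EF·sin E/sin D ≈ 216.58.

216.575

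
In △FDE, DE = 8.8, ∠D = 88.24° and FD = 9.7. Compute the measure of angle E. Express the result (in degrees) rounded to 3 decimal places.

By the law of cosines, EF² = FD² + DE² − 2·FD·DE·cos D = 166.29, so EF ≈ 12.895.
Law of cosines again: cos E = (DE² + EF² − FD²)/(2·DE·EF) ≈ 0.65932, so ∠E ≈ 48.75°.

48.752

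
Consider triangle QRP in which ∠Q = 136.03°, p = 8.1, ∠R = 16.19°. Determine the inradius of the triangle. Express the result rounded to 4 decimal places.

1.0895

The third angle is ∠P = 180° − ∠Q − ∠R = 27.78°.
Law of sines: q = p·sin Q/sin P ≈ 12.066.
Law of sines: r = p·sin R/sin P ≈ 4.8457.
Area = ½·p·q·sin R ≈ 13.625.
Semiperimeter s = (12.066+4.8457+8.1)/2 = 12.506.
Inradius = area/s = 13.625/12.506 ≈ 1.0895.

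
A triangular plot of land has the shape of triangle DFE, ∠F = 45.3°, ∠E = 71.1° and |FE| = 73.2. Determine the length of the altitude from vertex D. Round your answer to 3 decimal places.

54.957

The third angle is ∠D = 180° − ∠F − ∠E = 63.60°.
Law of sines: |ED| = |FE|·sin F/sin D ≈ 58.088.
Law of sines: |DF| = |FE|·sin E/sin D ≈ 77.317.
Area = ½·|FE|·|ED|·sin E ≈ 2011.4.
The altitude from D has length 2·area/|FE| ≈ 54.957.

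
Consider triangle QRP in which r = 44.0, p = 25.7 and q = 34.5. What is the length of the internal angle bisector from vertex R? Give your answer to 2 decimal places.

By the law of cosines, cos R = (p² + q² − r²) / (2·p·q) ≈ -0.04808, so ∠R ≈ 92.76°.
The bisector from R has length 2·p·q·cos(∠R/2)/(p+q) ≈ 20.322.

20.32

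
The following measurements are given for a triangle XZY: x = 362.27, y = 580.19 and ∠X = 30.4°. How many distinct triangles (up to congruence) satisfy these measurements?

y·sin X = 580.19·sin(30.4°) ≈ 293.6.
Since y sin X < x < y (293.6 < 362.27 < 580.19), two triangles exist.

2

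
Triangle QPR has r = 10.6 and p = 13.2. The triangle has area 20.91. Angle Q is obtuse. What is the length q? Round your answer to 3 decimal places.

23.530

From area = ½·p·r·sin Q, we get sin Q = 2·area/(p·r) ≈ 0.29889.
Taking the obtuse solution, ∠Q ≈ 162.61°.
Law of cosines then gives q ≈ 23.53.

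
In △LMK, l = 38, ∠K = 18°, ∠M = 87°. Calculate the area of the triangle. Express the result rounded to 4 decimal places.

230.6642

The third angle is ∠L = 180° − ∠M − ∠K = 75.00°.
Law of sines: m = l·sin M/sin L ≈ 39.287.
Law of sines: k = l·sin K/sin L ≈ 12.157.
Area = ½·l·m·sin K ≈ 230.66.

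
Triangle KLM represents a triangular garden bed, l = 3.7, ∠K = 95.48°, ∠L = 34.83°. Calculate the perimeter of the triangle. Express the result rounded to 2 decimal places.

The third angle is ∠M = 180° − ∠K − ∠L = 49.69°.
Law of sines: k = l·sin K/sin L ≈ 6.4486.
Law of sines: m = l·sin M/sin L ≈ 4.94.
Semiperimeter s = (6.4486+3.7+4.94)/2 = 7.5443.
Perimeter = 6.4486 + 3.7 + 4.94 = 15.089.

perimeter ≈ 15.09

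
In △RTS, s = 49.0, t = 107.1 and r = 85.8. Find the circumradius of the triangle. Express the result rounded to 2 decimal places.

54.69

By the law of cosines, cos R = (t² + s² − r²) / (2·t·s) ≈ 0.62023, so ∠R ≈ 0.902 rad.
Circumradius = r/(2 sin R) ≈ 54.69.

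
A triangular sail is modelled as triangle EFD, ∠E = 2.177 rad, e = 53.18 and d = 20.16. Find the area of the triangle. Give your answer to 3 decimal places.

Law of sines: sin D = d·sin E/e ≈ 0.31154.
Since e ≥ d, only the acute value applies: ∠D ≈ 0.317 rad.
Then ∠F = π − ∠E − ∠D ≈ 0.648 rad.
Law of sines gives f = e·sin F/sin E ≈ 39.047.
Area = ½·e·d·sin F ≈ 323.46.

area ≈ 323.463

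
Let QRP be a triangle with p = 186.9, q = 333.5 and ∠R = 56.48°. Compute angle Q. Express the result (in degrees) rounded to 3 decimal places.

By the law of cosines, r² = p² + q² − 2·p·q·cos R = 77312, so r ≈ 278.05.
Law of cosines again: cos Q = (r² + p² − q²)/(2·r·p) ≈ 0.00983, so ∠Q ≈ 89.44°.

89.437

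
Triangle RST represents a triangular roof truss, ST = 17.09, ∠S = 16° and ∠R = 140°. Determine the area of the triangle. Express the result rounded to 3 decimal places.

area ≈ 25.471

The third angle is ∠T = 180° − ∠R − ∠S = 24.00°.
Law of sines: TR = ST·sin S/sin R ≈ 7.3285.
Law of sines: RS = ST·sin T/sin R ≈ 10.814.
Area = ½·ST·TR·sin T ≈ 25.471.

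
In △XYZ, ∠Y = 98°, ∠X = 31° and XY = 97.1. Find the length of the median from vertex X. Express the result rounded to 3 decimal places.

The third angle is ∠Z = 180° − ∠X − ∠Y = 51.00°.
Law of sines: YZ = XY·sin X/sin Z ≈ 64.351.
Law of sines: ZX = XY·sin Y/sin Z ≈ 123.73.
Median from X: ½√(2·ZX² + 2·XY² − YZ²) ≈ 106.46.

106.458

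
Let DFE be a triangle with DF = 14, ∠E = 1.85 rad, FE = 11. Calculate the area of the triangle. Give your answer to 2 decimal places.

Law of sines: sin D = FE·sin E/DF ≈ 0.75529.
Since DF ≥ FE, only the acute value applies: ∠D ≈ 0.856 rad.
Then ∠F = π − ∠E − ∠D ≈ 0.435 rad.
Law of sines gives ED = DF·sin F/sin E ≈ 6.144.
Area = ½·DF·FE·sin F ≈ 32.483.

32.48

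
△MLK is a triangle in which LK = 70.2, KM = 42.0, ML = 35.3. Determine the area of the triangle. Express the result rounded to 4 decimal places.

565.3472

Semiperimeter s = (70.2 + 42 + 35.3)/2 = 73.75.
Heron's formula: area = √(73.75·3.55·31.75·38.45) ≈ 565.35.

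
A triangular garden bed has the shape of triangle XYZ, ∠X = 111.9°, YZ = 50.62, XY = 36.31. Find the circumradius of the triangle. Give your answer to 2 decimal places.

27.28

Law of sines: sin Z = XY·sin X/YZ ≈ 0.66554.
Since YZ ≥ XY, only the acute value applies: ∠Z ≈ 41.72°.
Then ∠Y = 180° − ∠X − ∠Z ≈ 26.38°.
Law of sines gives ZX = YZ·sin Y/sin X ≈ 24.238.
Circumradius = YZ/(2 sin X) ≈ 27.279.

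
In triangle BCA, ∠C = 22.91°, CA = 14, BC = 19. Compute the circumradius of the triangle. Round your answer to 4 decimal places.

By the law of cosines, AB² = BC² + CA² − 2·BC·CA·cos C = 66.966, so AB ≈ 8.1832.
Area = ½·BC·CA·sin C ≈ 51.775.
Circumradius = AB/(2 sin C) ≈ 10.511.

R ≈ 10.5106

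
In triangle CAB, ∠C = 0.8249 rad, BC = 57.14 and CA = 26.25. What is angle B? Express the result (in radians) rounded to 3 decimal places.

By the law of cosines, AB² = BC² + CA² − 2·BC·CA·cos C = 1918.3, so AB ≈ 43.798.
Law of cosines again: cos B = (AB² + BC² − CA²)/(2·AB·BC) ≈ 0.89790, so ∠B ≈ 0.4558 rad.

0.456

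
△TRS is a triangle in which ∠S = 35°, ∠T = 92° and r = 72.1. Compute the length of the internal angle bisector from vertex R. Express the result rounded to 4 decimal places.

58.8864

The third angle is ∠R = 180° − ∠S − ∠T = 53.00°.
Law of sines: t = r·sin T/sin R ≈ 90.224.
Law of sines: s = r·sin S/sin R ≈ 51.782.
The bisector from R has length 2·s·t·cos(∠R/2)/(s+t) ≈ 58.886.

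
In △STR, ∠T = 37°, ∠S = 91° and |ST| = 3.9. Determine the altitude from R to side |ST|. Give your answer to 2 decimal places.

h_R ≈ 2.98

The third angle is ∠R = 180° − ∠S − ∠T = 52.00°.
Law of sines: |TR| = |ST|·sin S/sin R ≈ 4.9484.
Law of sines: |RS| = |ST|·sin T/sin R ≈ 2.9785.
Area = ½·|ST|·|TR|·sin T ≈ 5.8072.
The altitude from R has length 2·area/|ST| ≈ 2.978.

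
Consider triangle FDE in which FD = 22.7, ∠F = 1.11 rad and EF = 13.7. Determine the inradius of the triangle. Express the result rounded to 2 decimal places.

r ≈ 4.88

By the law of cosines, DE² = EF² + FD² − 2·EF·FD·cos F = 426.41, so DE ≈ 20.65.
Area = ½·EF·FD·sin F ≈ 139.28.
Semiperimeter s = (20.65+13.7+22.7)/2 = 28.525.
Inradius = area/s = 139.28/28.525 ≈ 4.8826.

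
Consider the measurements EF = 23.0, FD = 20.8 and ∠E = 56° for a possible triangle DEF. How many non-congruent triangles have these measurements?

EF·sin E = 23.0·sin(56°) ≈ 19.07.
Since EF sin E < FD < EF (19.07 < 20.8 < 23.0), two triangles exist.

2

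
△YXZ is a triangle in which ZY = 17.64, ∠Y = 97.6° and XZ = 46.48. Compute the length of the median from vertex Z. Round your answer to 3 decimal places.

m_Z ≈ 28.653

Law of sines: sin X = ZY·sin Y/XZ ≈ 0.37618.
Since XZ ≥ ZY, only the acute value applies: ∠X ≈ 22.10°.
Then ∠Z = 180° − ∠Y − ∠X ≈ 60.30°.
Law of sines gives YX = XZ·sin Z/sin Y ≈ 40.733.
Median from Z: ½√(2·XZ² + 2·ZY² − YX²) ≈ 28.653.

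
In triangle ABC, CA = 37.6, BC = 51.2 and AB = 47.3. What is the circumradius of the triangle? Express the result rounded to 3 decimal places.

By the law of cosines, cos A = (CA² + AB² − BC²) / (2·CA·AB) ≈ 0.28946, so ∠A ≈ 73.17°.
Circumradius = BC/(2 sin A) ≈ 26.745.

R ≈ 26.745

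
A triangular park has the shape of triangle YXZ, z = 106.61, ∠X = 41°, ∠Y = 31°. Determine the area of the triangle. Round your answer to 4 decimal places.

The third angle is ∠Z = 180° − ∠Y − ∠X = 108.00°.
Law of sines: y = z·sin Y/sin Z ≈ 57.734.
Law of sines: x = z·sin X/sin Z ≈ 73.542.
Area = ½·z·y·sin X ≈ 2019.

area ≈ 2019.0256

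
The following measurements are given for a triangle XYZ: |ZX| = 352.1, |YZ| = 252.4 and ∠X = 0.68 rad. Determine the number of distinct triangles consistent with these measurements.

2

|ZX|·sin X = 352.1·sin(0.68 rad) ≈ 221.4.
Since |ZX| sin X < |YZ| < |ZX| (221.4 < 252.4 < 352.1), two triangles exist.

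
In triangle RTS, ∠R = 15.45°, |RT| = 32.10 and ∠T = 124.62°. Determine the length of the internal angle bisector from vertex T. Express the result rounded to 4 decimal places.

t_T ≈ 8.7503

The third angle is ∠S = 180° − ∠R − ∠T = 39.93°.
Law of sines: |TS| = |RT|·sin R/sin S ≈ 13.323.
Law of sines: |SR| = |RT|·sin T/sin S ≈ 41.156.
The bisector from T has length 2·|RT|·|TS|·cos(∠T/2)/(|RT|+|TS|) ≈ 8.7503.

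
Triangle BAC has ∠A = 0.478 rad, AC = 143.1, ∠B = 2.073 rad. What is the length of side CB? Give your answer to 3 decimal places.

75.100

The third angle is ∠C = π − ∠B − ∠A = 0.591 rad.
Law of sines: CB = AC·sin A/sin B ≈ 75.1.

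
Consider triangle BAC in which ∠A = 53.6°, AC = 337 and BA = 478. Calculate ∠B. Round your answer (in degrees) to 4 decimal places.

∠B ≈ 44.2940°

By the law of cosines, CB² = BA² + AC² − 2·BA·AC·cos A = 1.5087e+05, so CB ≈ 388.42.
Law of cosines again: cos B = (CB² + BA² − AC²)/(2·CB·BA) ≈ 0.71577, so ∠B ≈ 44.29°.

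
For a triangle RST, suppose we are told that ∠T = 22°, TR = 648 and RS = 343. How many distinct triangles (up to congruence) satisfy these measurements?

TR·sin T = 648·sin(22°) ≈ 242.7.
Since TR sin T < RS < TR (242.7 < 343 < 648), two triangles exist.

2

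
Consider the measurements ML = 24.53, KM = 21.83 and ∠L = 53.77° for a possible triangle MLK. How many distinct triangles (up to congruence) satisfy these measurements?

2

ML·sin L = 24.53·sin(53.77°) ≈ 19.79.
Since ML sin L < KM < ML (19.79 < 21.83 < 24.53), two triangles exist.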